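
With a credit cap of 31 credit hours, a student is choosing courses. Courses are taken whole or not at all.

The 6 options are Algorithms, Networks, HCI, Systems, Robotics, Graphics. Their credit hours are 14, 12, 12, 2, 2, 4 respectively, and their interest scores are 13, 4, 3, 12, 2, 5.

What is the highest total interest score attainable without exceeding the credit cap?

32

Allowing fractional choices, the relaxed optimum would be about 35.0, but courses are indivisible.
Algorithms + Networks + Systems + Robotics: credit hours 14 + 12 + 2 + 2 = 30 ≤ 31, interest score 13 + 4 + 12 + 2 = 31.
Algorithms + Systems + Graphics: credit hours 14 + 2 + 4 = 20 ≤ 31, interest score 13 + 12 + 5 = 30.
Algorithms + Systems + Robotics + Graphics: credit hours 14 + 2 + 2 + 4 = 22 ≤ 31, interest score 13 + 12 + 2 + 5 = 32.
Best is Algorithms, Systems, Robotics, and Graphics with total interest score 32.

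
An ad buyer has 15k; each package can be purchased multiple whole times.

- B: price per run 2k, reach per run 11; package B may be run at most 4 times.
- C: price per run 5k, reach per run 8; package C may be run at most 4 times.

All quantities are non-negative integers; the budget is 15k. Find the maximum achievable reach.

52

This is a bounded integer knapsack.
B has the best ratio (11/2); taking only B gives at most 4×11 = 44 (stopped by the supply cap of 4).
Mixing does better — 4×B and 1×C: price 13 ≤ 15, reach 4·11 + 1·8 = 52.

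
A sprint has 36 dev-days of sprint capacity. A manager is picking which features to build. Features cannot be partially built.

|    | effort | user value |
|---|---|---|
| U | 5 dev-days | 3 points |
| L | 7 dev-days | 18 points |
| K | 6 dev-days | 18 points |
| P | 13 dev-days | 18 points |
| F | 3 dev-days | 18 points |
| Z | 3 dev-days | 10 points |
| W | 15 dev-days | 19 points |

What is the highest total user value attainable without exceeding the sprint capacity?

Allowing fractional choices, the relaxed optimum would be about 87.1, but features are indivisible.
L + K + F + Z + W: effort 7 + 6 + 3 + 3 + 15 = 34 ≤ 36, user value 18 + 18 + 18 + 10 + 19 = 83.
U + L + K + F + W: effort 5 + 7 + 6 + 3 + 15 = 36 ≤ 36, user value 3 + 18 + 18 + 18 + 19 = 76.
L + K + P + F + Z: effort 7 + 6 + 13 + 3 + 3 = 32 ≤ 36, user value 18 + 18 + 18 + 18 + 10 = 82.
Best is L, K, F, Z, and W with total user value 83.

83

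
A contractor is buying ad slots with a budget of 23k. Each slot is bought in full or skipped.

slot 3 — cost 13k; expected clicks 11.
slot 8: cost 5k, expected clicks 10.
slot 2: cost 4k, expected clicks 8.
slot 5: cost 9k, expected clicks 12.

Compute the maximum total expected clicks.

30

Allowing fractional choices, the relaxed optimum would be about 34.2, but ad slots are indivisible.
slot 3 + slot 8 + slot 2: cost 13 + 5 + 4 = 22 ≤ 23, expected clicks 11 + 10 + 8 = 29.
slot 8 + slot 2 + slot 5: cost 5 + 4 + 9 = 18 ≤ 23, expected clicks 10 + 8 + 12 = 30.
slot 3 + slot 5: cost 13 + 9 = 22 ≤ 23, expected clicks 11 + 12 = 23.
Best is slot 8, slot 2, and slot 5 with total expected clicks 30.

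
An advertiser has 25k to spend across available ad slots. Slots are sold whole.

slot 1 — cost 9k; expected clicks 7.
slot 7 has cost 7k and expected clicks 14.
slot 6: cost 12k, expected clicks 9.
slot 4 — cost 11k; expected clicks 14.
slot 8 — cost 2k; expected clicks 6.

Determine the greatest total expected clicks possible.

34

Take slot 7, slot 4, and slot 8: cost 7 + 11 + 2 = 20 ≤ 25, expected clicks 14 + 14 + 6 = 34.
No other feasible combination does better.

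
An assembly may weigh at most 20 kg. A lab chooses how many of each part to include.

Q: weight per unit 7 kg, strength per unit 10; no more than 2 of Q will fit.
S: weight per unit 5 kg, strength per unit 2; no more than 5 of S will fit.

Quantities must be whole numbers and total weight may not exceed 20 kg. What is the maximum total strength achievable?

Q has the best ratio (10/7); taking only Q gives at most 2×10 = 20 (stopped by the weight limit).
Mixing does better — 2×Q and 1×S: weight 19 ≤ 20, strength 2·10 + 1·2 = 22.

22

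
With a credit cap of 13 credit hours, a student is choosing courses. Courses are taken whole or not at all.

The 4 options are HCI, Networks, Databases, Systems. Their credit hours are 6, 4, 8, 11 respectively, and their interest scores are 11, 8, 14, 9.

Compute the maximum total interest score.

Networks + Databases: credit hours 4 + 8 = 12 ≤ 13, interest score 8 + 14 = 22.
HCI + Networks: credit hours 6 + 4 = 10 ≤ 13, interest score 11 + 8 = 19.
Best is Networks and Databases with total interest score 22.

22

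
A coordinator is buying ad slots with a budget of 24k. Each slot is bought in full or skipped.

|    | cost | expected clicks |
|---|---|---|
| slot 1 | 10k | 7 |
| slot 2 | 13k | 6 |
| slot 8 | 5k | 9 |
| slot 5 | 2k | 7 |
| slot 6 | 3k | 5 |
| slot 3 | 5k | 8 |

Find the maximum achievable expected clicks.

31

Treat it as a binary knapsack problem.
Allowing fractional choices, the relaxed optimum would be about 35.3, but ad slots are indivisible.
slot 1 + slot 8 + slot 6 + slot 3: cost 10 + 5 + 3 + 5 = 23 ≤ 24, expected clicks 7 + 9 + 5 + 8 = 29.
slot 1 + slot 8 + slot 5 + slot 3: cost 10 + 5 + 2 + 5 = 22 ≤ 24, expected clicks 7 + 9 + 7 + 8 = 31.
slot 8 + slot 5 + slot 6 + slot 3: cost 5 + 2 + 3 + 5 = 15 ≤ 24, expected clicks 9 + 7 + 5 + 8 = 29.
Best is slot 1, slot 8, slot 5, and slot 3 with total expected clicks 31.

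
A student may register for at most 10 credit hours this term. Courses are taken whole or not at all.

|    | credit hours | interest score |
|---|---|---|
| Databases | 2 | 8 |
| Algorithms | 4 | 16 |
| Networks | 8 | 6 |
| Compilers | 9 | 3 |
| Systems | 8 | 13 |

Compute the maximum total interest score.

Algorithms: credit hours 4 ≤ 10, interest score 16.
Databases + Algorithms: credit hours 2 + 4 = 6 ≤ 10, interest score 8 + 16 = 24.
Databases + Systems: credit hours 2 + 8 = 10 ≤ 10, interest score 8 + 13 = 21.
Best is Databases and Algorithms with total interest score 24.

24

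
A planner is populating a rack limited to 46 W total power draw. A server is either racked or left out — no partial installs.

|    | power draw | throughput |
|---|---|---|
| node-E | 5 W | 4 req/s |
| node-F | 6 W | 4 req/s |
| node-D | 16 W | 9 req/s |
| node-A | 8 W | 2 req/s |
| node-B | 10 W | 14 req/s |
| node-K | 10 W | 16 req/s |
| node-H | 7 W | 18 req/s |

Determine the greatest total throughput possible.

Take node-E, node-F, node-A, node-B, node-K, and node-H: power draw 5 + 6 + 8 + 10 + 10 + 7 = 46 ≤ 46, throughput 4 + 4 + 2 + 14 + 16 + 18 = 58.
No other feasible combination does better.

58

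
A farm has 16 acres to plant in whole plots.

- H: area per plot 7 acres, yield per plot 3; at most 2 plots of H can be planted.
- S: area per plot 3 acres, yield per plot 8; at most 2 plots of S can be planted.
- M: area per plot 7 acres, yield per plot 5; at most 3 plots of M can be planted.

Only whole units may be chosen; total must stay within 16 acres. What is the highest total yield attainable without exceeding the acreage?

Take 2×S and 1×M: area 13 ≤ 16, yield 2·8 + 1·5 = 21.
S has the best ratio (8/3) and is taken to its limit of 2; remaining capacity is filled optimally with the others.

21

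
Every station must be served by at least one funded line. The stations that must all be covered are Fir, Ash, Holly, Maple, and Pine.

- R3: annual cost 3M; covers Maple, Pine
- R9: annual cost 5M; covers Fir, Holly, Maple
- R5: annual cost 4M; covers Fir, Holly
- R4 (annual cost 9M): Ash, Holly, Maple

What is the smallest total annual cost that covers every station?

16

This is an integer covering problem.
Choose R3, R5, and R4: together they cover Fir, Ash, Holly, Maple, Pine — every station.
Total annual cost: 3 + 4 + 9 = 16.
No cover costs less than 16.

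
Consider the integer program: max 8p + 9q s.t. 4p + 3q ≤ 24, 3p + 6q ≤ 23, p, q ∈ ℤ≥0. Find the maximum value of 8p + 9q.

(p,q)=(5,1) is feasible, giving 49.
(p,q)=(6,0) is feasible, giving 48.
(p,q)=(4,1) is feasible, giving 41.
The best lattice point is (5,1), giving 49.

49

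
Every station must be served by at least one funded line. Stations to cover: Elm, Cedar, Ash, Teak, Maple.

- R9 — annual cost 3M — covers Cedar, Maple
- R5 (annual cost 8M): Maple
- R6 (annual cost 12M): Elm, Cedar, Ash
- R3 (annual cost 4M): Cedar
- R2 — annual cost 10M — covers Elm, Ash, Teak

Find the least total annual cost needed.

Choose R9 and R2: together they cover Elm, Cedar, Ash, Teak, Maple — every station.
Total annual cost: 3 + 10 = 13.
No cover costs less than 13.

13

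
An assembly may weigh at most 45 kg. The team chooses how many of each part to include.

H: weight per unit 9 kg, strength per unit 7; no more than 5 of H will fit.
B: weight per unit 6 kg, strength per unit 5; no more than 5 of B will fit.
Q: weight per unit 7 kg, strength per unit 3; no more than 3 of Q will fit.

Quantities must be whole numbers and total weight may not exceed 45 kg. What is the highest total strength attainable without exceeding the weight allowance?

5×H: weight 45 ≤ 45, strength 5·7 = 35.
3×H and 3×B: weight 45 ≤ 45, strength 3·7 + 3·5 = 36.
Best is 36.

36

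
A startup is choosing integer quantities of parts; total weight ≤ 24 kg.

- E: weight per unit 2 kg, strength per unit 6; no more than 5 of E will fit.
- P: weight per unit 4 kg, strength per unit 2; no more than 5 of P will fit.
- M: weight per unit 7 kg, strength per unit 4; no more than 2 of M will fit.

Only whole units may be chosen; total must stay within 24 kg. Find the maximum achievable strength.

38

E has the best ratio (6/2); taking only E gives at most 5×6 = 30 (stopped by the supply cap of 5).
Mixing does better — 5×E and 2×M: weight 24 ≤ 24, strength 5·6 + 2·4 = 38.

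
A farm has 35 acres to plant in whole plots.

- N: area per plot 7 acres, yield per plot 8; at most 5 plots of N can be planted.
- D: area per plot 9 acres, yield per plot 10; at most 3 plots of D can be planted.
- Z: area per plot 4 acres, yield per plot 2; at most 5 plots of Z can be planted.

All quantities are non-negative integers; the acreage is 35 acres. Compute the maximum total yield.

This is a bounded integer knapsack.
5×N: area 35 ≤ 35, yield 5·8 = 40.
1×N and 3×D: area 34 ≤ 35, yield 1·8 + 3·10 = 38.
Best is 40.

40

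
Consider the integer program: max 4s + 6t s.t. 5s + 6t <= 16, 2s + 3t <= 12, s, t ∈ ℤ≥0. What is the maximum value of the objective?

(s,t)=(2,1): 5·2+6·1=16≤16, 2·2+3·1=7≤12, objective 14.
(s,t)=(3,0): 5·3+6·0=15≤16, 2·3+3·0=6≤12, objective 12.
(s,t)=(0,2): 5·0+6·2=12≤16, 2·0+3·2=6≤12, objective 12.
The best lattice point is (2,1), giving 14.

14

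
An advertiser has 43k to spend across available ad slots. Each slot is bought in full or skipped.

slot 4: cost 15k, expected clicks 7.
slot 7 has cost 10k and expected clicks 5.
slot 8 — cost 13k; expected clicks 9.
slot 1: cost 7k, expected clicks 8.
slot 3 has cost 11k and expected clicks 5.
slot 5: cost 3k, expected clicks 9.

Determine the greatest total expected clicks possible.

Take slot 4, slot 8, slot 1, and slot 5: cost 15 + 13 + 7 + 3 = 38 ≤ 43, expected clicks 7 + 9 + 8 + 9 = 33.
No other feasible combination does better.

33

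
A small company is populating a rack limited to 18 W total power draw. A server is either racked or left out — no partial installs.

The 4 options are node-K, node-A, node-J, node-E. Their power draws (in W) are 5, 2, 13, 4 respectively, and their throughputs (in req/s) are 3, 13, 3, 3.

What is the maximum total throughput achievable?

This is a 0-1 knapsack instance.
node-A + node-E: power draw 2 + 4 = 6 ≤ 18, throughput 13 + 3 = 16.
node-K + node-A: power draw 5 + 2 = 7 ≤ 18, throughput 3 + 13 = 16.
node-K + node-A + node-E: power draw 5 + 2 + 4 = 11 ≤ 18, throughput 3 + 13 + 3 = 19.
Best is node-K, node-A, and node-E with total throughput 19.

19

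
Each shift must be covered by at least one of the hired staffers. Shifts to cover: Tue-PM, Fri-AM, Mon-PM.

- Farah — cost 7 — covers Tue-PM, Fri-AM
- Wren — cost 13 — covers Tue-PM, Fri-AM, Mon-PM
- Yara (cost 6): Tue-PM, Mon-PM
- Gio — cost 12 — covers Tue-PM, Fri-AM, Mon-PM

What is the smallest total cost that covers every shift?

12

This is a weighted set-cover instance.
The greedy cost-per-new-shift heuristic would pick Yara and Farah for 13, but a cheaper cover exists.
Gio alone covers Tue-PM, Fri-AM, Mon-PM — every shift.
Total cost: 12.
No cover costs less than 12.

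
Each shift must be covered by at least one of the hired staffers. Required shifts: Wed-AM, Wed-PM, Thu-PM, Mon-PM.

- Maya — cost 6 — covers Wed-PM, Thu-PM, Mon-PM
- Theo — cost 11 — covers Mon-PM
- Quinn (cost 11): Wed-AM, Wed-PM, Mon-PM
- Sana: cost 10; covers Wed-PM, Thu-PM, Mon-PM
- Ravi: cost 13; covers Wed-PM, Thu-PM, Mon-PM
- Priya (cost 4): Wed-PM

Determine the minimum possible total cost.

17

This is an integer covering problem.
Choose Maya and Quinn: together they cover Wed-AM, Wed-PM, Thu-PM, Mon-PM — every shift.
Total cost: 6 + 11 = 17.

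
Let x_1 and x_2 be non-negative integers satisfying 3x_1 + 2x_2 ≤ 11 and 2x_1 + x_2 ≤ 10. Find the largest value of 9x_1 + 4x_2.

31

(x_1,x_2)=(3,1): 3·3+2·1=11≤11, 2·3+1·1=7≤10, objective 31.
(x_1,x_2)=(3,0): 3·3+2·0=9≤11, 2·3+1·0=6≤10, objective 27.
(x_1,x_2)=(2,2): 3·2+2·2=10≤11, 2·2+1·2=6≤10, objective 26.
(x_1,x_2)=(2,1): 3·2+2·1=8≤11, 2·2+1·1=5≤10, objective 22.
Maximum is 31 at (x_1,x_2)=(3,1).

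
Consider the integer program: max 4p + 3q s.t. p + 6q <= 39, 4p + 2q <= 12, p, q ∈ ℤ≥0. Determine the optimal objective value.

(p,q)=(0,6) is feasible, giving 18.
(p,q)=(0,5) is feasible, giving 15.
Maximum is 18 at (p,q)=(0,6).

18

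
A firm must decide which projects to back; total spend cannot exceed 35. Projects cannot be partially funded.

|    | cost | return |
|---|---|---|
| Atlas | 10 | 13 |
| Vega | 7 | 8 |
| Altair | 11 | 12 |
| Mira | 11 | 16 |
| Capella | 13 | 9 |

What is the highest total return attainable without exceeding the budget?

41

This is a 0-1 knapsack instance.
Allowing fractional choices, the relaxed optimum would be about 44.6, but projects are indivisible.
Atlas + Vega + Mira: cost 10 + 7 + 11 = 28 ≤ 35, return 13 + 8 + 16 = 37.
Atlas + Mira + Capella: cost 10 + 11 + 13 = 34 ≤ 35, return 13 + 16 + 9 = 38.
Atlas + Altair + Mira: cost 10 + 11 + 11 = 32 ≤ 35, return 13 + 12 + 16 = 41.
Best is Atlas, Altair, and Mira with total return 41.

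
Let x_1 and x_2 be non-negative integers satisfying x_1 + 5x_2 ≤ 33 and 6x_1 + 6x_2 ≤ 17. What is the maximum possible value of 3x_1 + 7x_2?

14

(x_1,x_2)=(0,2): 1·0+5·2=10≤33, 6·0+6·2=12≤17, objective 14.
(x_1,x_2)=(1,1): 1·1+5·1=6≤33, 6·1+6·1=12≤17, objective 10.
(x_1,x_2)=(0,1): 1·0+5·1=5≤33, 6·0+6·1=6≤17, objective 7.
Maximum is 14 at (x_1,x_2)=(0,2).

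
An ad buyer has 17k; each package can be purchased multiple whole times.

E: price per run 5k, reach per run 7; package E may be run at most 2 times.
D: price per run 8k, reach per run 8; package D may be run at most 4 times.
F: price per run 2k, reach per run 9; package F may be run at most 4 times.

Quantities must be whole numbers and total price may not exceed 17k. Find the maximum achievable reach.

44

1×E and 4×F: price 13 ≤ 17, reach 1·7 + 4·9 = 43.
1×D and 4×F: price 16 ≤ 17, reach 1·8 + 4·9 = 44.
Best is 44.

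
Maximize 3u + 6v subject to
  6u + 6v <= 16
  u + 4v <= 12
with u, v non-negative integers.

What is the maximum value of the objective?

12

The continuous relaxation peaks at (0, 2.67) with value 16.00; rounding to a feasible lattice point costs some objective.
(u,v)=(0,2): 6·0+6·2=12≤16, 1·0+4·2=8≤12, objective 12.
(u,v)=(1,1): 6·1+6·1=12≤16, 1·1+4·1=5≤12, objective 9.
The best lattice point is (0,2), giving 12.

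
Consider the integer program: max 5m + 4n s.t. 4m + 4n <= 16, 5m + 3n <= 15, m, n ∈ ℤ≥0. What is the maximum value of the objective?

17

The continuous relaxation peaks at (1.5, 2.5) with value 17.50; rounding to a feasible lattice point costs some objective.
(m,n)=(1,3): 4·1+4·3=16≤16, 5·1+3·3=14≤15, objective 17.
(m,n)=(0,4): 4·0+4·4=16≤16, 5·0+3·4=12≤15, objective 16.
(m,n)=(2,1): 4·2+4·1=12≤16, 5·2+3·1=13≤15, objective 14.
The best lattice point is (1,3), giving 17.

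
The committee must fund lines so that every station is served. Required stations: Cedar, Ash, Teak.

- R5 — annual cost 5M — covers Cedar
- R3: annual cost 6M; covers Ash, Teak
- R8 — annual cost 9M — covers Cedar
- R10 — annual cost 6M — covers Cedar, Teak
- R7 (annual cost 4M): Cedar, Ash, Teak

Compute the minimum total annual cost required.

4

This is an integer covering problem.
R7 alone covers Cedar, Ash, Teak — every station.
Total annual cost: 4.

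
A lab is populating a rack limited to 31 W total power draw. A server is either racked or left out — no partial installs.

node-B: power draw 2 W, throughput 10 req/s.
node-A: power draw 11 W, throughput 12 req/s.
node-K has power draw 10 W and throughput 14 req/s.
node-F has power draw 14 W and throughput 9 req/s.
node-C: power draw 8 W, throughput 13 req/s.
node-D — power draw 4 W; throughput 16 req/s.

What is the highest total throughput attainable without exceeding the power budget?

53

Allowing fractional choices, the relaxed optimum would be about 60.6, but servers are indivisible.
node-B + node-K + node-C + node-D: power draw 2 + 10 + 8 + 4 = 24 ≤ 31, throughput 10 + 14 + 13 + 16 = 53.
node-B + node-A + node-K + node-D: power draw 2 + 11 + 10 + 4 = 27 ≤ 31, throughput 10 + 12 + 14 + 16 = 52.
node-B + node-A + node-C + node-D: power draw 2 + 11 + 8 + 4 = 25 ≤ 31, throughput 10 + 12 + 13 + 16 = 51.
Best is node-B, node-K, node-C, and node-D with total throughput 53.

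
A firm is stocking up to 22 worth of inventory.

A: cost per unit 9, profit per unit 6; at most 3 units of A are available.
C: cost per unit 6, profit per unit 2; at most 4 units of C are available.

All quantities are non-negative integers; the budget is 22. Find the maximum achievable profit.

This is a bounded integer knapsack.
A has the best ratio (6/9); taking only A gives at most 2×6 = 12 (stopped by the cost limit).
Optimal: 2×A: cost 18 ≤ 22, profit 2·6 = 12.

12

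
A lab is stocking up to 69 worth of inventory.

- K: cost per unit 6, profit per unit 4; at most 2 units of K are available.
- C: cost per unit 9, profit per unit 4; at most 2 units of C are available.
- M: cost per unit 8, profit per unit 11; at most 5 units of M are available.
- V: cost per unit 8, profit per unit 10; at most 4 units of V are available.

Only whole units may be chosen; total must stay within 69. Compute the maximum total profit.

85

5×M and 3×V: cost 64 ≤ 69, profit 5·11 + 3·10 = 85.
4×M and 4×V: cost 64 ≤ 69, profit 4·11 + 4·10 = 84.
Best is 85.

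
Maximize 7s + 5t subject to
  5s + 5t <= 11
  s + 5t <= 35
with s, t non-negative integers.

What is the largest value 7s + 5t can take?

Relaxing integrality, the LP optimum is 15.40 at (s,t) = (2.2, 0), which is not an integer point.
(s,t)=(2,0): 5·2+5·0=10≤11, 1·2+5·0=2≤35, objective 14.
(s,t)=(1,1): 5·1+5·1=10≤11, 1·1+5·1=6≤35, objective 12.
Maximum is 14 at (s,t)=(2,0).

14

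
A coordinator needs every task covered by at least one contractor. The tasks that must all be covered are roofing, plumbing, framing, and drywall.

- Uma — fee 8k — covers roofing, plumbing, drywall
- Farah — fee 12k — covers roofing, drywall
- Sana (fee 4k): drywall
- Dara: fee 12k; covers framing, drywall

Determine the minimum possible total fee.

20

Choose Uma and Dara: together they cover roofing, plumbing, framing, drywall — every task.
Total fee: 8 + 12 = 20.
No cover costs less than 20.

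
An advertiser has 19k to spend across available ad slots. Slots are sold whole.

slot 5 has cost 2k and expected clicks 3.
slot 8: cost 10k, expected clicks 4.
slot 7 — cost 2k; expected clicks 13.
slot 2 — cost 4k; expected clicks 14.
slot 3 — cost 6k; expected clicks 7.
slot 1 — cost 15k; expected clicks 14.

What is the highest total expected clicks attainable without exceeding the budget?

37

This is a 0-1 knapsack instance.
Allowing fractional choices, the relaxed optimum would be about 41.7, but ad slots are indivisible.
slot 5 + slot 7 + slot 2 + slot 3: cost 2 + 2 + 4 + 6 = 14 ≤ 19, expected clicks 3 + 13 + 14 + 7 = 37.
slot 7 + slot 2 + slot 3: cost 2 + 4 + 6 = 12 ≤ 19, expected clicks 13 + 14 + 7 = 34.
Best is slot 5, slot 7, slot 2, and slot 3 with total expected clicks 37.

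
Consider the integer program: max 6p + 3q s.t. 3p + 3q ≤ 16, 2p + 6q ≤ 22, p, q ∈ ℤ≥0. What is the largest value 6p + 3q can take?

The continuous relaxation peaks at (5.33, 0) with value 32.00; rounding to a feasible lattice point costs some objective.
(p,q)=(5,0): 3·5+3·0=15≤16, 2·5+6·0=10≤22, objective 30.
(p,q)=(4,1): 3·4+3·1=15≤16, 2·4+6·1=14≤22, objective 27.
Maximum is 30 at (p,q)=(5,0).

30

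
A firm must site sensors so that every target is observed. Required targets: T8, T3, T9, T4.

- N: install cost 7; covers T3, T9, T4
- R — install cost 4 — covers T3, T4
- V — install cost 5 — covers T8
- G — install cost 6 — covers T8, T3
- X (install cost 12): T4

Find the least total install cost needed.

This is a weighted set-cover instance.
Choose N and V: together they cover T8, T3, T9, T4 — every target.
Total install cost: 7 + 5 = 12.

12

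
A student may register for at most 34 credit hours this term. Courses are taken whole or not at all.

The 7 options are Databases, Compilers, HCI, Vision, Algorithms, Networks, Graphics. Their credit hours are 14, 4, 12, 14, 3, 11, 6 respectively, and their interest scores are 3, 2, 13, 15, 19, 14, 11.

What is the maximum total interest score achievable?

59

Allowing fractional choices, the relaxed optimum would be about 59.1, but courses are indivisible.
Vision + Algorithms + Networks + Graphics: credit hours 14 + 3 + 11 + 6 = 34 ≤ 34, interest score 15 + 19 + 14 + 11 = 59.
HCI + Algorithms + Networks + Graphics: credit hours 12 + 3 + 11 + 6 = 32 ≤ 34, interest score 13 + 19 + 14 + 11 = 57.
Compilers + Vision + Algorithms + Networks: credit hours 4 + 14 + 3 + 11 = 32 ≤ 34, interest score 2 + 15 + 19 + 14 = 50.
Best is Vision, Algorithms, Networks, and Graphics with total interest score 59.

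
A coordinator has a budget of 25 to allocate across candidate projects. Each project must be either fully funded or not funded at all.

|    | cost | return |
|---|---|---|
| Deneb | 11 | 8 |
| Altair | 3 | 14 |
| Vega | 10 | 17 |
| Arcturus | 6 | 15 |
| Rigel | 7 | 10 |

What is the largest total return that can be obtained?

Allowing fractional choices, the relaxed optimum would be about 54.6, but projects are indivisible.
Vega + Arcturus + Rigel: cost 10 + 6 + 7 = 23 ≤ 25, return 17 + 15 + 10 = 42.
Altair + Vega + Arcturus: cost 3 + 10 + 6 = 19 ≤ 25, return 14 + 17 + 15 = 46.
Altair + Vega + Rigel: cost 3 + 10 + 7 = 20 ≤ 25, return 14 + 17 + 10 = 41.
Best is Altair, Vega, and Arcturus with total return 46.

46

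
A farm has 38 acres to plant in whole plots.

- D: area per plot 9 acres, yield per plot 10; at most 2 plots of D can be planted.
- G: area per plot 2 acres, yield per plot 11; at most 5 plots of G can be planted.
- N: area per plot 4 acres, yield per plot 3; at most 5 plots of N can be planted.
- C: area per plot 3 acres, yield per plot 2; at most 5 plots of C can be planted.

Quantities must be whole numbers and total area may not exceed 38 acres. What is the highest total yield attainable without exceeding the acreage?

82

Take 2×D, 5×G, 1×N, and 2×C: area 38 ≤ 38, yield 2·10 + 5·11 + 1·3 + 2·2 = 82.
G has the best ratio (11/2) and is taken to its limit of 5; remaining capacity is filled optimally with the others.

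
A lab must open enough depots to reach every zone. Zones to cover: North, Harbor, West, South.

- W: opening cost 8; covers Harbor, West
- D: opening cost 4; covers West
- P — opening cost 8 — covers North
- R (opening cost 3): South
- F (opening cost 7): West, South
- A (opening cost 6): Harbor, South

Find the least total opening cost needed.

18

The greedy cost-per-new-zone heuristic would pick R, W, and P for 19, but a cheaper cover exists.
Choose D, P, and A: together they cover North, Harbor, West, South — every zone.
Total opening cost: 4 + 8 + 6 = 18.
No cover costs less than 18.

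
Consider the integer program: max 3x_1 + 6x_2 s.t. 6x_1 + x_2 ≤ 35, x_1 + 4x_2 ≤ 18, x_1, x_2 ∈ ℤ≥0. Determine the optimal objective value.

(x_1,x_2)=(5,3) is feasible, giving 33.
(x_1,x_2)=(4,3) is feasible, giving 30.
(x_1,x_2)=(5,2) is feasible, giving 27.
Maximum is 33 at (x_1,x_2)=(5,3).

33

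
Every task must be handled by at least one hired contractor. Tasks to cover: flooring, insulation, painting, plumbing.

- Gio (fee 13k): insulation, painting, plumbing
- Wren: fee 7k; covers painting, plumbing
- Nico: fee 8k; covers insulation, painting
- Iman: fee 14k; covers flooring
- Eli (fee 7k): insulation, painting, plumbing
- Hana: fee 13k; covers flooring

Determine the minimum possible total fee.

Choose Eli and Hana: together they cover flooring, insulation, painting, plumbing — every task.
Total fee: 7 + 13 = 20.
No cover costs less than 20.

20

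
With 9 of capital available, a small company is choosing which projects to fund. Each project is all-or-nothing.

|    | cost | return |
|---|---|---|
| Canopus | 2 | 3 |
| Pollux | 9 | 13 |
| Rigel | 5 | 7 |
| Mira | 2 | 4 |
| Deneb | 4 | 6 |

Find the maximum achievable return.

14

Take Canopus, Rigel, and Mira: cost 2 + 5 + 2 = 9 ≤ 9, return 3 + 7 + 4 = 14.
No other feasible combination does better.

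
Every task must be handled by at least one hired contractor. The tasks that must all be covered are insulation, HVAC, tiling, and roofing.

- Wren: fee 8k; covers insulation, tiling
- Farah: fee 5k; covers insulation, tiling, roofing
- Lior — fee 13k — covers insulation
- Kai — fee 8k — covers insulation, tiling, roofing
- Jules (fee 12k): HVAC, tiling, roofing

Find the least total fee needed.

This is a weighted set-cover instance.
Choose Farah and Jules: together they cover insulation, HVAC, tiling, roofing — every task.
Total fee: 5 + 12 = 17.
No cover costs less than 17.

17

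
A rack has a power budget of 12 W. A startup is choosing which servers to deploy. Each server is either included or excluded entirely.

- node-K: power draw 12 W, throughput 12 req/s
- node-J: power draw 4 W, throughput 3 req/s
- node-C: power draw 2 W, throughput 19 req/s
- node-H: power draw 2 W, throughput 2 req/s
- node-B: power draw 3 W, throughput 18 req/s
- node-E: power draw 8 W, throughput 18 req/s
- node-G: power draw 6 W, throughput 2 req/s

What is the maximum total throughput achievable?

42

This is an integer program with binary decision variables.
node-C + node-H + node-B: power draw 2 + 2 + 3 = 7 ≤ 12, throughput 19 + 2 + 18 = 39.
node-J + node-C + node-B: power draw 4 + 2 + 3 = 9 ≤ 12, throughput 3 + 19 + 18 = 40.
node-J + node-C + node-H + node-B: power draw 4 + 2 + 2 + 3 = 11 ≤ 12, throughput 3 + 19 + 2 + 18 = 42.
Best is node-J, node-C, node-H, and node-B with total throughput 42.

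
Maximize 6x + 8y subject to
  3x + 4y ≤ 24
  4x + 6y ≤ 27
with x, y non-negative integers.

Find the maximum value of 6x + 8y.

(x,y)=(5,1): 3·5+4·1=19≤24, 4·5+6·1=26≤27, objective 38.
(x,y)=(6,0): 3·6+4·0=18≤24, 4·6+6·0=24≤27, objective 36.
(x,y)=(4,1): 3·4+4·1=16≤24, 4·4+6·1=22≤27, objective 32.
The best lattice point is (5,1), giving 38.

38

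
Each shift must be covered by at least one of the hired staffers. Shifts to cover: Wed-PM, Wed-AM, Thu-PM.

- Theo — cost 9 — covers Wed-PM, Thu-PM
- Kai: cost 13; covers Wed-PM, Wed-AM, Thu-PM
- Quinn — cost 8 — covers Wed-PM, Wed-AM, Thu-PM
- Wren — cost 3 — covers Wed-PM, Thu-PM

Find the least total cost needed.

The greedy cost-per-new-shift heuristic would pick Wren and Quinn for 11, but a cheaper cover exists.
Quinn alone covers Wed-PM, Wed-AM, Thu-PM — every shift.
Total cost: 8.
No cover costs less than 8.

8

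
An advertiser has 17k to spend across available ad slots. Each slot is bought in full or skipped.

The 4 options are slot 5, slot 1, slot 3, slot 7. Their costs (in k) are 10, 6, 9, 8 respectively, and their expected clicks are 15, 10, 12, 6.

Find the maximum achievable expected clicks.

This is an integer program with binary decision variables.
Take slot 5 and slot 1: cost 10 + 6 = 16 ≤ 17, expected clicks 15 + 10 = 25.
No other feasible combination does better.

25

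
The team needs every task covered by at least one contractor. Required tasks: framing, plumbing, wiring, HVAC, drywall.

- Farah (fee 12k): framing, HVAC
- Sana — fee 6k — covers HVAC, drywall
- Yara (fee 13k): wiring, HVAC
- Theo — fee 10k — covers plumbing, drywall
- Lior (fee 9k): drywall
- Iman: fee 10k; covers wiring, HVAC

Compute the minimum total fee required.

32

The greedy cost-per-new-task heuristic would pick Sana, Theo, Iman, and Farah for 38, but a cheaper cover exists.
Choose Farah, Theo, and Iman: together they cover framing, plumbing, wiring, HVAC, drywall — every task.
Total fee: 12 + 10 + 10 = 32.
No cover costs less than 32.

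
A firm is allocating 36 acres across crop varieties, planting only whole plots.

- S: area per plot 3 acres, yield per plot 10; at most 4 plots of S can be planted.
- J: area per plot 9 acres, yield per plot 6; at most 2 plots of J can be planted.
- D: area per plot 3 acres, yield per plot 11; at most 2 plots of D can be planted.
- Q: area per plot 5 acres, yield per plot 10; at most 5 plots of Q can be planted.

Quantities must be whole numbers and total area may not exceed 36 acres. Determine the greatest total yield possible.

This is a bounded integer knapsack.
4×S, 2×D, and 3×Q: area 33 ≤ 36, yield 4·10 + 2·11 + 3·10 = 92.
3×S, 2×D, and 4×Q: area 35 ≤ 36, yield 3·10 + 2·11 + 4·10 = 92.
Best is 92.

92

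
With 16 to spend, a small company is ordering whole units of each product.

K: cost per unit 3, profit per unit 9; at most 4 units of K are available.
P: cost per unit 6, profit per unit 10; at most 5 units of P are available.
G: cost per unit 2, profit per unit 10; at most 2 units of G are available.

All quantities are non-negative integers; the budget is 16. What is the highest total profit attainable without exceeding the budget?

4×K and 2×G: cost 16 ≤ 16, profit 4·9 + 2·10 = 56.
2×K, 1×P, and 2×G: cost 16 ≤ 16, profit 2·9 + 1·10 + 2·10 = 48.
Best is 56.

56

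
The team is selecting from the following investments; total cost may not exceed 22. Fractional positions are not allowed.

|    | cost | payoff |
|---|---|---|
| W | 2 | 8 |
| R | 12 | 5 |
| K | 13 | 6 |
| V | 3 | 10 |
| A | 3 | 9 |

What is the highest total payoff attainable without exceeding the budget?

33

W + V + A: cost 2 + 3 + 3 = 8 ≤ 22, payoff 8 + 10 + 9 = 27.
W + K + V + A: cost 2 + 13 + 3 + 3 = 21 ≤ 22, payoff 8 + 6 + 10 + 9 = 33.
W + R + V + A: cost 2 + 12 + 3 + 3 = 20 ≤ 22, payoff 8 + 5 + 10 + 9 = 32.
Best is W, K, V, and A with total payoff 33.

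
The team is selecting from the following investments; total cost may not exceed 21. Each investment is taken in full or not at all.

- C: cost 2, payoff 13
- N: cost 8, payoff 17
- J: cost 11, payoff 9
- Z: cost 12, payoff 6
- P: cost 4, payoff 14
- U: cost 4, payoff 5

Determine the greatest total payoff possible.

Treat it as a binary knapsack problem.
Allowing fractional choices, the relaxed optimum would be about 51.5, but investments are indivisible.
C + N + P: cost 2 + 8 + 4 = 14 ≤ 21, payoff 13 + 17 + 14 = 44.
C + N + P + U: cost 2 + 8 + 4 + 4 = 18 ≤ 21, payoff 13 + 17 + 14 + 5 = 49.
Best is C, N, P, and U with total payoff 49.

49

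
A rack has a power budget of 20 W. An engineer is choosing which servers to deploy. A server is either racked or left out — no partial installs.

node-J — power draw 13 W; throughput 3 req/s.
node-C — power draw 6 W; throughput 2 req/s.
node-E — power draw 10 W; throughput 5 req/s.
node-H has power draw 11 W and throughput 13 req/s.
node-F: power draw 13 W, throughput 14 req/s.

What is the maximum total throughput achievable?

16

This is an integer program with binary decision variables.
Allowing fractional choices, the relaxed optimum would be about 22.7, but servers are indivisible.
node-F: power draw 13 ≤ 20, throughput 14.
node-C + node-H: power draw 6 + 11 = 17 ≤ 20, throughput 2 + 13 = 15.
node-C + node-F: power draw 6 + 13 = 19 ≤ 20, throughput 2 + 14 = 16.
Best is node-C and node-F with total throughput 16.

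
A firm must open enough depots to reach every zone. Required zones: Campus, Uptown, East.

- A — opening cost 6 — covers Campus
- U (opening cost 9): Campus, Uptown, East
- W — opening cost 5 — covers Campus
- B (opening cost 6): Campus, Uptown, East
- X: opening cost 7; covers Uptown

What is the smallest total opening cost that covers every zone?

6

B alone covers Campus, Uptown, East — every zone.
Total opening cost: 6.
No cover costs less than 6.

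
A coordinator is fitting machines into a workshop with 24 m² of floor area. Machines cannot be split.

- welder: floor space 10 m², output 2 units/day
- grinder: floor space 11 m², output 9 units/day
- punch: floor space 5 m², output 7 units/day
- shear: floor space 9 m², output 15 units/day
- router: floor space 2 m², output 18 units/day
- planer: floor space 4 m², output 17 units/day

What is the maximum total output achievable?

57

punch + shear + router + planer: floor space 5 + 9 + 2 + 4 = 20 ≤ 24, output 7 + 15 + 18 + 17 = 57.
shear + router + planer: floor space 9 + 2 + 4 = 15 ≤ 24, output 15 + 18 + 17 = 50.
grinder + punch + router + planer: floor space 11 + 5 + 2 + 4 = 22 ≤ 24, output 9 + 7 + 18 + 17 = 51.
Best is punch, shear, router, and planer with total output 57.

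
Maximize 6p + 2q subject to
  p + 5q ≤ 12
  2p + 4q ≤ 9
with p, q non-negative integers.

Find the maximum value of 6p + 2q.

24

(p,q)=(4,0): 1·4+5·0=4≤12, 2·4+4·0=8≤9, objective 24.
(p,q)=(3,0): 1·3+5·0=3≤12, 2·3+4·0=6≤9, objective 18.
Maximum is 24 at (p,q)=(4,0).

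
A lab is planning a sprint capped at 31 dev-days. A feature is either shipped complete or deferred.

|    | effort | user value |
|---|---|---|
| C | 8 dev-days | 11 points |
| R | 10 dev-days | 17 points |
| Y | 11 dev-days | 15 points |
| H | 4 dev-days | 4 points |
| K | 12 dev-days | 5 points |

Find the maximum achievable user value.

Allowing fractional choices, the relaxed optimum would be about 45.0, but features are indivisible.
R + Y + H: effort 10 + 11 + 4 = 25 ≤ 31, user value 17 + 15 + 4 = 36.
C + R + Y: effort 8 + 10 + 11 = 29 ≤ 31, user value 11 + 17 + 15 = 43.
Best is C, R, and Y with total user value 43.

43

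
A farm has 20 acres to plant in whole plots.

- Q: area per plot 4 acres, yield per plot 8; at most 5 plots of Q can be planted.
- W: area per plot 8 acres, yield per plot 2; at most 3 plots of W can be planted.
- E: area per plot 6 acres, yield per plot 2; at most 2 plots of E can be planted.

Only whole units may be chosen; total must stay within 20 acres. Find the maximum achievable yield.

5×Q: area 20 ≤ 20, yield 5·8 = 40.
4×Q: area 16 ≤ 20, yield 4·8 = 32.
Best is 40.

40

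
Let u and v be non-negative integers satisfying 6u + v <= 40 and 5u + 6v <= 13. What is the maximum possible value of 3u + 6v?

12

(u,v)=(0,2): 6·0+1·2=2≤40, 5·0+6·2=12≤13, objective 12.
(u,v)=(1,1): 6·1+1·1=7≤40, 5·1+6·1=11≤13, objective 9.
(u,v)=(0,1): 6·0+1·1=1≤40, 5·0+6·1=6≤13, objective 6.
No feasible integer point exceeds 12.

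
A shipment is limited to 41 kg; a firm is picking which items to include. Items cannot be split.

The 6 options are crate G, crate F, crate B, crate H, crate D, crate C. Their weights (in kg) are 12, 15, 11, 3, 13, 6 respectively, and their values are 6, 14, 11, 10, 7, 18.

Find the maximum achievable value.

This is a 0-1 knapsack instance.
Take crate F, crate B, crate H, and crate C: weight 15 + 11 + 3 + 6 = 35 ≤ 41, value 14 + 11 + 10 + 18 = 53.
No other feasible combination does better.

53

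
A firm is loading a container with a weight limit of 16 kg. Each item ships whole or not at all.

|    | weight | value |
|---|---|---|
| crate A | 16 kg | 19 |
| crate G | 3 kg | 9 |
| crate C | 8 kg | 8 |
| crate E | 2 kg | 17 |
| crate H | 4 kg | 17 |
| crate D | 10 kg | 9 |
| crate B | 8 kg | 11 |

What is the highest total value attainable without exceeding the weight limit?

45

Treat it as a binary knapsack problem.
crate E + crate H + crate D: weight 2 + 4 + 10 = 16 ≤ 16, value 17 + 17 + 9 = 43.
crate E + crate H + crate B: weight 2 + 4 + 8 = 14 ≤ 16, value 17 + 17 + 11 = 45.
crate G + crate E + crate H: weight 3 + 2 + 4 = 9 ≤ 16, value 9 + 17 + 17 = 43.
Best is crate E, crate H, and crate B with total value 45.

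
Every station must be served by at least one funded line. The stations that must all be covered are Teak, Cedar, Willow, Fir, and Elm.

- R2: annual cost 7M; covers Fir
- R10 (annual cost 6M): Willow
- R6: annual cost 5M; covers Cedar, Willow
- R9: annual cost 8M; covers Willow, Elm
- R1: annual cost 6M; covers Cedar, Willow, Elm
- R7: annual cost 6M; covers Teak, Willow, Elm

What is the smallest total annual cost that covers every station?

This is an integer covering problem.
The greedy cost-per-new-station heuristic would pick R1, R7, and R2 for 19, but a cheaper cover exists.
Choose R2, R6, and R7: together they cover Teak, Cedar, Willow, Fir, Elm — every station.
Total annual cost: 7 + 5 + 6 = 18.
No cover costs less than 18.

18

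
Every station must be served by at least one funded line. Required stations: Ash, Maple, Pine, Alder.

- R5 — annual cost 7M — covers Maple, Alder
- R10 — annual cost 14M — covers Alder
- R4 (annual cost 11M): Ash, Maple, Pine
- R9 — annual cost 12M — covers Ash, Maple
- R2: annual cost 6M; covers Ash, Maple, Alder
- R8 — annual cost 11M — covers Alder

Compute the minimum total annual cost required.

17

Choose R4 and R2: together they cover Ash, Maple, Pine, Alder — every station.
Total annual cost: 11 + 6 = 17.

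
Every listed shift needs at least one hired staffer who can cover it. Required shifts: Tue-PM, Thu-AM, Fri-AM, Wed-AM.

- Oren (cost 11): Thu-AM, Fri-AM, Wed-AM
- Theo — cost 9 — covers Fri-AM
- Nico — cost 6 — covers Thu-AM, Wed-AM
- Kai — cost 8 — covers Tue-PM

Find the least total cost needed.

19

The greedy cost-per-new-shift heuristic would pick Nico, Kai, and Theo for 23, but a cheaper cover exists.
Choose Oren and Kai: together they cover Tue-PM, Thu-AM, Fri-AM, Wed-AM — every shift.
Total cost: 11 + 8 = 19.
No cover costs less than 19.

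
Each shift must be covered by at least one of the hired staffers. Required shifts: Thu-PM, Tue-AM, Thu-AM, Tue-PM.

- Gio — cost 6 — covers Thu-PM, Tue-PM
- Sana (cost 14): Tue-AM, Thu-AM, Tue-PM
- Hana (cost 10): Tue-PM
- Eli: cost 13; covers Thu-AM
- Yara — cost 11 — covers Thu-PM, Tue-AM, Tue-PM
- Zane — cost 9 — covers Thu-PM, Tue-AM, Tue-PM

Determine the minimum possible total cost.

Choose Gio and Sana: together they cover Thu-PM, Tue-AM, Thu-AM, Tue-PM — every shift.
Total cost: 6 + 14 = 20.
No cover costs less than 20.

20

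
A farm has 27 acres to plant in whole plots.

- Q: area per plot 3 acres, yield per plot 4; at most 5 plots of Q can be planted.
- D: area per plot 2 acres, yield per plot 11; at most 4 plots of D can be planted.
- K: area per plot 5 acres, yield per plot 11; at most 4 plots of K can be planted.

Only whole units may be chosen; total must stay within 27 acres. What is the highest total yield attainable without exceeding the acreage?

3×Q, 4×D, and 2×K: area 27 ≤ 27, yield 3·4 + 4·11 + 2·11 = 78.
1×Q, 4×D, and 3×K: area 26 ≤ 27, yield 1·4 + 4·11 + 3·11 = 81.
Best is 81.

81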